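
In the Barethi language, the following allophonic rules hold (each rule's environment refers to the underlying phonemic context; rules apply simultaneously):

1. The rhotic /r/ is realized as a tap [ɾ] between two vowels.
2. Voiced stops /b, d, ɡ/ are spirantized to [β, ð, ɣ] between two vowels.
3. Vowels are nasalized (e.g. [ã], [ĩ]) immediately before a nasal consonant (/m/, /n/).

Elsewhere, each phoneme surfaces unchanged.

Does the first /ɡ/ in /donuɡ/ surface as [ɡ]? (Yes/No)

Yes

/ɡ/ (word-final) is in the target of rule 2 but the environment (between two vowels) is not met → [ɡ].
The actual realization is [ɡ], which matches [ɡ].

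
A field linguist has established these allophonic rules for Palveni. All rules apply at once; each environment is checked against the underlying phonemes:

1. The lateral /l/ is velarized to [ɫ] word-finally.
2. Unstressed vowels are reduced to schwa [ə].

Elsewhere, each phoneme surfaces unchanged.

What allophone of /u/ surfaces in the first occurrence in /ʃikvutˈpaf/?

[ə]

/u/ (between /v/ and /t/): in an unstressed syllable, so rule 2 applies → [ə].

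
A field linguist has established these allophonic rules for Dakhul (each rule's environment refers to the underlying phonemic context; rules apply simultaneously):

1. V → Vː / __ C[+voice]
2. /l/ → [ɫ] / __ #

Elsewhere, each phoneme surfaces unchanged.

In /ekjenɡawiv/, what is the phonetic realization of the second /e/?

[eː]

/e/ (between /j/ and /n/) occurs before a voiced consonant → [eː] by rule 1.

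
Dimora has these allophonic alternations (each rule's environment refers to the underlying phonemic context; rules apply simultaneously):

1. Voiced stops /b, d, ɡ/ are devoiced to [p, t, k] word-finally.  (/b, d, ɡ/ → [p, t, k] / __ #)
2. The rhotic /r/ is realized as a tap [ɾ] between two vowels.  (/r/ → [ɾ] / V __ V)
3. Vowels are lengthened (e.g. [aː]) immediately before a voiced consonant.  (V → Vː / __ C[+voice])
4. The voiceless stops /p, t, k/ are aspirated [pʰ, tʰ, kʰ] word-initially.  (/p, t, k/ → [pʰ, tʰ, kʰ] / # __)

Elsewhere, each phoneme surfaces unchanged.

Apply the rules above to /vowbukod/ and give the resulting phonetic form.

/v/ (word-initial) is unaffected → [v].
/o/ (between /v/ and /w/) occurs before a voiced consonant → [oː] by rule 3.
/w/ — not in any rule's target class → [w].
/b/ (between /w/ and /u/) fails the environment for rule 1, so it stays [b].
/u/ — between /b/ and /k/; rule 3 does not apply here → [u].
/k/ (between /u/ and /o/) is in the target of rule 4 but the environment (word-initially) is not met → [k].
/o/ — between /k/ and /d/, before a voiced consonant — surfaces as [oː] (rule 3).
/d/ — word-final, word-finally — surfaces as [t] (rule 1).

[voːwbukoːt]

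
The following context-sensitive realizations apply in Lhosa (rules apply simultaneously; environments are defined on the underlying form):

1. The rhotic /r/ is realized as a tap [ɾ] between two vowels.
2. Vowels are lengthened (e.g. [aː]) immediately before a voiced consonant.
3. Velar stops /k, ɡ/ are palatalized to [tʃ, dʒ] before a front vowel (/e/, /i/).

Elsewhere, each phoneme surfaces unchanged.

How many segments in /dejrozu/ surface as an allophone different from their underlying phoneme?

2

Segments that undergo a rule: /e/ → [eː] (rule 2); /o/ → [oː] (rule 2).
All other segments surface unchanged.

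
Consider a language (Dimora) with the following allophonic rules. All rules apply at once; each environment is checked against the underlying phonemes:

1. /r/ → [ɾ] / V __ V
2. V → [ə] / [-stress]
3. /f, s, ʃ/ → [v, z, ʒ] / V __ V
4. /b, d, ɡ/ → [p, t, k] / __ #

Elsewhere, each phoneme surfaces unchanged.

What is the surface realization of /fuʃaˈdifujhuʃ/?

[fəʒəˈdivəjhəʃ]

/f/ — word-initial; rule 3 does not apply here → [f].
/u/ (between /f/ and /ʃ/): in an unstressed syllable, so rule 2 applies → [ə].
/ʃ/ meets the environment for rule 3 (between two vowels) → [ʒ].
/a/ (between /ʃ/ and /d/): in an unstressed syllable, so rule 2 applies → [ə].
/d/ (between /a/ and /i/) is in the target of rule 4 but the environment (word-finally) is not met → [d].
/i/ (between /d/ and /f/): rule 2 targets it, but not in an unstressed syllable → unchanged [i].
/f/ — between /i/ and /u/, between two vowels — surfaces as [v] (rule 3).
Rule 2 applies to /u/ (between /f/ and /j/: in an unstressed syllable) → [ə].
/j/ stays [j].
/h/ stays [h].
Rule 2 applies to /u/ (between /h/ and /ʃ/: in an unstressed syllable) → [ə].
/ʃ/ (word-final) fails the environment for rule 3, so it stays [ʃ].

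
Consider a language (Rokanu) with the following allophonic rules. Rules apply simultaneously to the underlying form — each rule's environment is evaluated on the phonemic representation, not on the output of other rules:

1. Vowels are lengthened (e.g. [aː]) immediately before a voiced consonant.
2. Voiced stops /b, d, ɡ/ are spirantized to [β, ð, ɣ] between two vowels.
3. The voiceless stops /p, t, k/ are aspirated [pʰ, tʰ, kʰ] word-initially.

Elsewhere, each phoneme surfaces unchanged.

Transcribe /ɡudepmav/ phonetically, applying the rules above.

[ɡuːðepmaːv]

/ɡ/ (word-initial): rule 2 targets it, but not between two vowels → unchanged [ɡ].
/u/ meets the environment for rule 1 (before a voiced consonant) → [uː].
/d/ — between /u/ and /e/, between two vowels — surfaces as [ð] (rule 2).
/e/ (between /d/ and /p/) fails the environment for rule 1, so it stays [e].
/p/ — between /e/ and /m/; rule 3 does not apply here → [p].
/m/ (between /p/ and /a/): no rule targets it → [m].
/a/ — between /m/ and /v/, before a voiced consonant — surfaces as [aː] (rule 1).
/v/ — not in any rule's target class → [v].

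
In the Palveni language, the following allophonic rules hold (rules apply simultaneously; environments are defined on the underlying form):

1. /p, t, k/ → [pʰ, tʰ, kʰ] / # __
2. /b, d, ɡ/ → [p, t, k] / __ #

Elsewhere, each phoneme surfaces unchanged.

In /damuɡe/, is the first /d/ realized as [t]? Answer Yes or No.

/d/ (word-initial): rule 2 targets it, but not word-finally → unchanged [d].
The actual realization is [d], not [t].

No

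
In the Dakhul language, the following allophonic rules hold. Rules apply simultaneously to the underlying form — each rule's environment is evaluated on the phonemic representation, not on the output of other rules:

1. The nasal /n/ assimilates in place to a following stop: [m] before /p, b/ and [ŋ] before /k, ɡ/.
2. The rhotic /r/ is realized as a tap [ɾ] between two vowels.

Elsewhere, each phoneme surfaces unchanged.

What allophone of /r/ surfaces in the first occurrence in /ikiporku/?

[r]

/r/ (between /o/ and /k/): rule 2 targets it, but not between two vowels → unchanged [r].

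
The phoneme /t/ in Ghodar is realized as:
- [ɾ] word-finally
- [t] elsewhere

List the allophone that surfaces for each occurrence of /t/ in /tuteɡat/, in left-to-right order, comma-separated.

Occurrence 1 (position 1): no conditioning environment matches → elsewhere allophone [t].
Occurrence 2 (position 3): no conditioning environment matches → elsewhere allophone [t].
Occurrence 3 (position 7): word-finally → [ɾ].

[t], [t], [ɾ]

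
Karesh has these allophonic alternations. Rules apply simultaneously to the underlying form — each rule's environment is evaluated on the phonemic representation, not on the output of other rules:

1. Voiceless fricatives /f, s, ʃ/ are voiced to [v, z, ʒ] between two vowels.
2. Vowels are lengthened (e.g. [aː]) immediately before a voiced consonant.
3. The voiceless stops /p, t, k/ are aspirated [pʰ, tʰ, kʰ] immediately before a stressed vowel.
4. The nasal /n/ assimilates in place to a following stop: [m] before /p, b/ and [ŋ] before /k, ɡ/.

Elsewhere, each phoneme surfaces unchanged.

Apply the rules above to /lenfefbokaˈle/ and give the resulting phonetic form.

/l/ (word-initial) is unaffected → [l].
/e/ meets the environment for rule 2 (before a voiced consonant) → [eː].
/n/ (between /e/ and /f/) is in the target of rule 4 but the environment (before a labial or velar stop) is not met → [n].
/f/ — between /n/ and /e/; rule 1 does not apply here → [f].
/e/ (between /f/ and /f/) fails the environment for rule 2, so it stays [e].
/f/ (between /e/ and /b/) is in the target of rule 1 but the environment (between two vowels) is not met → [f].
/b/ (between /f/ and /o/) is unaffected → [b].
/o/ (between /b/ and /k/) is in the target of rule 2 but the environment (before a voiced consonant) is not met → [o].
/k/ — between /o/ and /a/; rule 3 does not apply here → [k].
/a/ (between /k/ and /l/) occurs before a voiced consonant → [aː] by rule 2.
/l/ stays [l].
/e/ (word-final) is in the target of rule 2 but the environment (before a voiced consonant) is not met → [e].

[leːnfefbokaːˈle]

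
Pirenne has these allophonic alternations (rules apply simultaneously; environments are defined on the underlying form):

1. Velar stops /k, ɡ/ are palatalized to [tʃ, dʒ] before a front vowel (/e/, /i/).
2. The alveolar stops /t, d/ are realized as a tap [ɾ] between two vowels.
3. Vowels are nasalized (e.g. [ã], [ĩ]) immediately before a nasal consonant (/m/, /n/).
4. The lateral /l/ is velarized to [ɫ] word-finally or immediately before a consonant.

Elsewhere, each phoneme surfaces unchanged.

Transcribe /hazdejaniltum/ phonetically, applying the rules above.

/h/ — not in any rule's target class → [h].
/a/ (between /h/ and /z/) is in the target of rule 3 but the environment (before a nasal consonant) is not met → [a].
/z/ — not in any rule's target class → [z].
/d/ (between /z/ and /e/): rule 2 targets it, but not between two vowels → unchanged [d].
/e/ (between /d/ and /j/) fails the environment for rule 3, so it stays [e].
/j/ (between /e/ and /a/): no rule targets it → [j].
/a/ (between /j/ and /n/) occurs before a nasal consonant → [ã] by rule 3.
/n/ (between /a/ and /i/): no rule targets it → [n].
/i/ (between /n/ and /l/): rule 3 targets it, but not before a nasal consonant → unchanged [i].
/l/ — between /i/ and /t/, word-finally or immediately before a consonant — surfaces as [ɫ] (rule 4).
/t/ (between /l/ and /u/) is in the target of rule 2 but the environment (between two vowels) is not met → [t].
/u/ — between /t/ and /m/, before a nasal consonant — surfaces as [ũ] (rule 3).
/m/ — not in any rule's target class → [m].

[hazdejãniɫtũm]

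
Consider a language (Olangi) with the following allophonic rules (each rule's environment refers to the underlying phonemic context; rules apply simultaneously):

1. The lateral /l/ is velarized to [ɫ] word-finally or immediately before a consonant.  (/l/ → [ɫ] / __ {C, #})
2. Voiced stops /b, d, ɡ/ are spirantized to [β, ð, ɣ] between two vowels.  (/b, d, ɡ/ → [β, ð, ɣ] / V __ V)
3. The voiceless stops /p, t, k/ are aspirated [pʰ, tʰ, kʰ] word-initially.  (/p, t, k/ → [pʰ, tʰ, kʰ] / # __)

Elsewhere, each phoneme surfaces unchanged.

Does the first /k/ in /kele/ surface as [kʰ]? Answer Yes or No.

/k/ meets the environment for rule 3 (word-initially) → [kʰ].
The actual realization is [kʰ], which matches [kʰ].

Yes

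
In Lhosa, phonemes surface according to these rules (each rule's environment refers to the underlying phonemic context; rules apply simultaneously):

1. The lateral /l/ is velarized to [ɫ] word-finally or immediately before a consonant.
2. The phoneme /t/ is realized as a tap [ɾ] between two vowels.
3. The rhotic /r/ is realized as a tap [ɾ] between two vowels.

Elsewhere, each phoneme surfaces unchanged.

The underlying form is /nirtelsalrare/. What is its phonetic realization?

[nirteɫsaɫraɾe]

/n/ (word-initial) is unaffected → [n].
/i/ (between /n/ and /r/) is unaffected → [i].
/r/ (between /i/ and /t/) fails the environment for rule 3, so it stays [r].
/t/ (between /r/ and /e/) is in the target of rule 2 but the environment (between two vowels) is not met → [t].
/e/ (between /t/ and /l/) is unaffected → [e].
/l/ meets the environment for rule 1 (word-finally or immediately before a consonant) → [ɫ].
/s/ — not in any rule's target class → [s].
/a/ stays [a].
/l/ (between /a/ and /r/) occurs word-finally or immediately before a consonant → [ɫ] by rule 1.
/r/ (between /l/ and /a/): rule 3 targets it, but not between two vowels → unchanged [r].
/a/ (between /r/ and /r/): no rule targets it → [a].
/r/ — between /a/ and /e/, between two vowels — surfaces as [ɾ] (rule 3).
/e/ stays [e].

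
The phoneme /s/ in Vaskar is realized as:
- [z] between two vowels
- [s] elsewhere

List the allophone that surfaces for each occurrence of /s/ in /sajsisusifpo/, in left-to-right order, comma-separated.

Occurrence 1 (position 1): no conditioning environment matches → elsewhere allophone [s].
Occurrence 2 (position 4): no conditioning environment matches → elsewhere allophone [s].
Occurrence 3 (position 6): between two vowels → [z].
Occurrence 4 (position 8): between two vowels → [z].

[s], [s], [z], [z]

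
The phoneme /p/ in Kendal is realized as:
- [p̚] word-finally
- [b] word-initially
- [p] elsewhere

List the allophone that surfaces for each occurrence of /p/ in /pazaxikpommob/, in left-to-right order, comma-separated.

Occurrence 1 (position 1): word-initially → [b].
Occurrence 2 (position 8): no conditioning environment matches → elsewhere allophone [p].

[b], [p]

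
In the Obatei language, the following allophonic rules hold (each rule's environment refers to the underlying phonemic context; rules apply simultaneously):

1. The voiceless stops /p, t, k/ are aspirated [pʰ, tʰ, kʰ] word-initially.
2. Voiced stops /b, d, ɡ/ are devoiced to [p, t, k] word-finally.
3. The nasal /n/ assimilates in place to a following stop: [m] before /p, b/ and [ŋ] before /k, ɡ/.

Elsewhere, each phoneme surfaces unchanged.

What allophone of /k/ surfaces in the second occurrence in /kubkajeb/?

/k/ (between /b/ and /a/) fails the environment for rule 1, so it stays [k].

[k]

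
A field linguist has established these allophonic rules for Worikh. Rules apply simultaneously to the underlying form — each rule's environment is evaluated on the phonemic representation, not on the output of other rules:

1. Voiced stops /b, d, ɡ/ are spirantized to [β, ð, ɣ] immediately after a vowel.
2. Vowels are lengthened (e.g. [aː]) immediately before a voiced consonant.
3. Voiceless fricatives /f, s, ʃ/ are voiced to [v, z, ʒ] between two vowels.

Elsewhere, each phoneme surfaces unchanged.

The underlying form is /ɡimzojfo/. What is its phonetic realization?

[ɡiːmzoːjfo]

/ɡ/ (word-initial): rule 1 targets it, but not immediately after a vowel → unchanged [ɡ].
Rule 2 applies to /i/ (between /ɡ/ and /m/: before a voiced consonant) → [iː].
Rule 2 applies to /o/ (between /z/ and /j/: before a voiced consonant) → [oː].
/f/ — between /j/ and /o/; rule 3 does not apply here → [f].
/o/ (word-final) is in the target of rule 2 but the environment (before a voiced consonant) is not met → [o].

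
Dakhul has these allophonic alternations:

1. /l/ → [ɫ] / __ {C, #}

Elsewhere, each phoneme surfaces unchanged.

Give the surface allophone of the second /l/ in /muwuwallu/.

/l/ (between /l/ and /u/) fails the environment for rule 1, so it stays [l].

[l]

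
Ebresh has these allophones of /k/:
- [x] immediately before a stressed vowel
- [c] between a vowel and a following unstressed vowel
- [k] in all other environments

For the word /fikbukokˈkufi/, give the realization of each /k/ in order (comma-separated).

[k], [c], [k], [x]

Occurrence 1 (position 3): no conditioning environment matches → elsewhere allophone [k].
Occurrence 2 (position 6): between a vowel and a following unstressed vowel → [c].
Occurrence 3 (position 8): no conditioning environment matches → elsewhere allophone [k].
Occurrence 4 (position 9): immediately before a stressed vowel → [x].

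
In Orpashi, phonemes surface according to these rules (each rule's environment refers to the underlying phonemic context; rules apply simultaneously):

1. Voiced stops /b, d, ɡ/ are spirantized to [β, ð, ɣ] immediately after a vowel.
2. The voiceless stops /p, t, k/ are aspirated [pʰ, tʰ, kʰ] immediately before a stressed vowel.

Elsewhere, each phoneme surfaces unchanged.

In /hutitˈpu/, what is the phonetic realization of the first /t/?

[t]

/t/ (between /u/ and /i/) is in the target of rule 2 but the environment (immediately before a stressed vowel) is not met → [t].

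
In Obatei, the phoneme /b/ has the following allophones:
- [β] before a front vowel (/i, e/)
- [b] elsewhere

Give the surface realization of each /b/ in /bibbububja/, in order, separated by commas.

Occurrence 1 (position 1): before a front vowel (/i, e/) → [β].
Occurrence 2 (position 3): no conditioning environment matches → elsewhere allophone [b].
Occurrence 3 (position 4): no conditioning environment matches → elsewhere allophone [b].
Occurrence 4 (position 6): no conditioning environment matches → elsewhere allophone [b].
Occurrence 5 (position 8): no conditioning environment matches → elsewhere allophone [b].

[β], [b], [b], [b], [b]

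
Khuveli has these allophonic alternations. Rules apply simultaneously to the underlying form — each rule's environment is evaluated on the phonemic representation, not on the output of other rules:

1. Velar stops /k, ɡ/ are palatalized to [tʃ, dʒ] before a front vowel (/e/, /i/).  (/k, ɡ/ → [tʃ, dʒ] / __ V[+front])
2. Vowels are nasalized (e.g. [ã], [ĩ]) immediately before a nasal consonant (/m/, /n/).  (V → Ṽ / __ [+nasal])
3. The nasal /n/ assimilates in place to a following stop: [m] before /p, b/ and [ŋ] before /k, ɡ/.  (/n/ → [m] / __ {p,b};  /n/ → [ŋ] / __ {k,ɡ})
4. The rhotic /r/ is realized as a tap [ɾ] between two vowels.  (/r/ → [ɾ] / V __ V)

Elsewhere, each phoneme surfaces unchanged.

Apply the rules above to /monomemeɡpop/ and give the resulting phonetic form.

Rule 2 applies to /o/ (between /m/ and /n/: before a nasal consonant) → [õ].
/n/ (between /o/ and /o/) is in the target of rule 3 but the environment (before a labial or velar stop) is not met → [n].
/o/ (between /n/ and /m/): before a nasal consonant, so rule 2 applies → [õ].
Rule 2 applies to /e/ (between /m/ and /m/: before a nasal consonant) → [ẽ].
/e/ (between /m/ and /ɡ/) fails the environment for rule 2, so it stays [e].
/ɡ/ (between /e/ and /p/) fails the environment for rule 1, so it stays [ɡ].
/o/ (between /p/ and /p/): rule 2 targets it, but not before a nasal consonant → unchanged [o].

[mõnõmẽmeɡpop]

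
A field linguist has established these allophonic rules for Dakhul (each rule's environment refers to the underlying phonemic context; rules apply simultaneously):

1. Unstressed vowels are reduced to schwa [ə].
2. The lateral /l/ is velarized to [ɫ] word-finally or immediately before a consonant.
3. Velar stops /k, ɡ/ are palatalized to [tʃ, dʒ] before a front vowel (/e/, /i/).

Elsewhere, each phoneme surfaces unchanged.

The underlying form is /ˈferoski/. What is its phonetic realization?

/f/ (word-initial) is unaffected → [f].
/e/ (between /f/ and /r/) is in the target of rule 1 but the environment (in an unstressed syllable) is not met → [e].
/r/ (between /e/ and /o/) is unaffected → [r].
Rule 1 applies to /o/ (between /r/ and /s/: in an unstressed syllable) → [ə].
/s/ (between /o/ and /k/) is unaffected → [s].
/k/ (between /s/ and /i/) occurs before a front vowel → [tʃ] by rule 3.
/i/ meets the environment for rule 1 (in an unstressed syllable) → [ə].

[ˈferəstʃə]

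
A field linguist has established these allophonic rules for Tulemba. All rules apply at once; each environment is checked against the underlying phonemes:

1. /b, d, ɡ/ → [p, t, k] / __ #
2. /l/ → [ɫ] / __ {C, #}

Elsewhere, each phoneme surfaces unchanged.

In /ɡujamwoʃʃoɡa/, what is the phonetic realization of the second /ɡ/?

/ɡ/ (between /o/ and /a/) fails the environment for rule 1, so it stays [ɡ].

[ɡ]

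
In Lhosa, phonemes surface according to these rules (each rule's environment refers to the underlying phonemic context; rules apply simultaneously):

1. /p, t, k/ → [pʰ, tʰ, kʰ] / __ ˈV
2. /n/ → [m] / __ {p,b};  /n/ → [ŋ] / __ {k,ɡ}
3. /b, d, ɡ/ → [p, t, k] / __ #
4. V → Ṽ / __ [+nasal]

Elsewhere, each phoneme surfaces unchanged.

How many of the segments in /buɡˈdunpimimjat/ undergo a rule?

4

Segments that undergo a rule: /u/ → [ũ] (rule 4); /n/ → [m] (rule 2); /i/ → [ĩ] (rule 4); /i/ → [ĩ] (rule 4).
All other segments surface unchanged.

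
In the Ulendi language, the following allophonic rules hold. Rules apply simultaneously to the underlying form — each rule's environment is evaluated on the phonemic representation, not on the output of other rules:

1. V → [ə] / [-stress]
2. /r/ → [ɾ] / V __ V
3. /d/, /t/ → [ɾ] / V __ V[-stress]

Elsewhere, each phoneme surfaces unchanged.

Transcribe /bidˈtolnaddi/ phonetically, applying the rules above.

/b/ — not in any rule's target class → [b].
/i/ — between /b/ and /d/, in an unstressed syllable — surfaces as [ə] (rule 1).
/d/ (between /i/ and /t/): rule 3 targets it, but not between a vowel and a following unstressed vowel → unchanged [d].
/t/ (between /d/ and /o/) fails the environment for rule 3, so it stays [t].
/o/ (between /t/ and /l/) is in the target of rule 1 but the environment (in an unstressed syllable) is not met → [o].
/l/ — not in any rule's target class → [l].
/n/ (between /l/ and /a/): no rule targets it → [n].
/a/ — between /n/ and /d/, in an unstressed syllable — surfaces as [ə] (rule 1).
/d/ (between /a/ and /d/) fails the environment for rule 3, so it stays [d].
/d/ (between /d/ and /i/) fails the environment for rule 3, so it stays [d].
Rule 1 applies to /i/ (word-final: in an unstressed syllable) → [ə].

[bədˈtolnəddə]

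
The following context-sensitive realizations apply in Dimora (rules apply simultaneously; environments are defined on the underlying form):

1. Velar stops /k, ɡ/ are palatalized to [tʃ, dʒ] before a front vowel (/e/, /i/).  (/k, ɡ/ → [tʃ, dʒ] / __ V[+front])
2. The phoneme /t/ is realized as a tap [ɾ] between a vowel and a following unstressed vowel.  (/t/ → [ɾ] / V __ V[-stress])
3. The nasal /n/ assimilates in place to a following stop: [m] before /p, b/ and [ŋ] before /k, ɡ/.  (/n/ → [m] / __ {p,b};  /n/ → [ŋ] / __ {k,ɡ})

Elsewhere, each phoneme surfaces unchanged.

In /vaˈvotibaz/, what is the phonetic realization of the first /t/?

Rule 2 applies to /t/ (between /o/ and /i/: between a vowel and a following unstressed vowel) → [ɾ].

[ɾ]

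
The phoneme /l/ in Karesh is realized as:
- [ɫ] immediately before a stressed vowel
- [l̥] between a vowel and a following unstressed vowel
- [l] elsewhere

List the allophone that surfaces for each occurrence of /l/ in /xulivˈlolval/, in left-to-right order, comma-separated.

[l̥], [ɫ], [l], [l]

Occurrence 1 (position 3): between a vowel and a following unstressed vowel → [l̥].
Occurrence 2 (position 6): immediately before a stressed vowel → [ɫ].
Occurrence 3 (position 8): no conditioning environment matches → elsewhere allophone [l].
Occurrence 4 (position 11): no conditioning environment matches → elsewhere allophone [l].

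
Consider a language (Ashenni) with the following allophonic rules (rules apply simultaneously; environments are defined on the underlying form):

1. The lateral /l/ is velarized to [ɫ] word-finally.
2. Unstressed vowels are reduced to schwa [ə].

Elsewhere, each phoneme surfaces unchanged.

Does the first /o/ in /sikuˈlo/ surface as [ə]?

No

/o/ (word-final): rule 2 targets it, but not in an unstressed syllable → unchanged [o].
The actual realization is [o], not [ə].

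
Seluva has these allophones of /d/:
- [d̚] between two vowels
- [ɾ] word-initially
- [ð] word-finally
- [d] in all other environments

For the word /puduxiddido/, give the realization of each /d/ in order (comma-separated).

[d̚], [d], [d], [d̚]

Occurrence 1 (position 3): between two vowels → [d̚].
Occurrence 2 (position 7): no conditioning environment matches → elsewhere allophone [d].
Occurrence 3 (position 8): no conditioning environment matches → elsewhere allophone [d].
Occurrence 4 (position 10): between two vowels → [d̚].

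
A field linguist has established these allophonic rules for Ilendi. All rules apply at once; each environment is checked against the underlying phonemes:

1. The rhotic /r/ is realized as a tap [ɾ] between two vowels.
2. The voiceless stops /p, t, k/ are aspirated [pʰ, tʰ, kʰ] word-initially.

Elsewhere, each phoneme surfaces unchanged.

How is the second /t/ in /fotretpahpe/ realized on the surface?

[t]

/t/ — between /e/ and /p/; rule 2 does not apply here → [t].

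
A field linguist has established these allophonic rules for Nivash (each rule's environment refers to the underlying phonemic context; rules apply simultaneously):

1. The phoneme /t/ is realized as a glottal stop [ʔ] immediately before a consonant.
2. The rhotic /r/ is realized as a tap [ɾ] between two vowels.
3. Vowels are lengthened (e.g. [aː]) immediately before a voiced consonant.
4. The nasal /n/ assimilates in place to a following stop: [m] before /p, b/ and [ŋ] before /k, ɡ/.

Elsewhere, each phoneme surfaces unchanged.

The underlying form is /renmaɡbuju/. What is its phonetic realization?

/r/ (word-initial) is in the target of rule 2 but the environment (between two vowels) is not met → [r].
/e/ (between /r/ and /n/): before a voiced consonant, so rule 3 applies → [eː].
/n/ — between /e/ and /m/; rule 4 does not apply here → [n].
/a/ (between /m/ and /ɡ/): before a voiced consonant, so rule 3 applies → [aː].
/u/ — between /b/ and /j/, before a voiced consonant — surfaces as [uː] (rule 3).
/u/ (word-final) is in the target of rule 3 but the environment (before a voiced consonant) is not met → [u].

[reːnmaːɡbuːju]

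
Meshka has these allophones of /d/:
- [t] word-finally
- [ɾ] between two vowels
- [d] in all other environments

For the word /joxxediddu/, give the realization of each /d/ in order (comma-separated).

Occurrence 1 (position 6): between two vowels → [ɾ].
Occurrence 2 (position 8): no conditioning environment matches → elsewhere allophone [d].
Occurrence 3 (position 9): no conditioning environment matches → elsewhere allophone [d].

[ɾ], [d], [d]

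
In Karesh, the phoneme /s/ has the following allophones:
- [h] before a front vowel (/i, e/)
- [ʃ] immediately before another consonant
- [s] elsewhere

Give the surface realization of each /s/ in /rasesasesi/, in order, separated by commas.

Occurrence 1 (position 3): before a front vowel (/i, e/) → [h].
Occurrence 2 (position 5): no conditioning environment matches → elsewhere allophone [s].
Occurrence 3 (position 7): before a front vowel (/i, e/) → [h].
Occurrence 4 (position 9): before a front vowel (/i, e/) → [h].

[h], [s], [h], [h]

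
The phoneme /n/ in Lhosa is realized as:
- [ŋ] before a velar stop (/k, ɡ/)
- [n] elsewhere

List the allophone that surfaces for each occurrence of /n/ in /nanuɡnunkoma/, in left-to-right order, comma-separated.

Occurrence 1 (position 1): no conditioning environment matches → elsewhere allophone [n].
Occurrence 2 (position 3): no conditioning environment matches → elsewhere allophone [n].
Occurrence 3 (position 6): no conditioning environment matches → elsewhere allophone [n].
Occurrence 4 (position 8): before a velar stop → [ŋ].

[n], [n], [n], [ŋ]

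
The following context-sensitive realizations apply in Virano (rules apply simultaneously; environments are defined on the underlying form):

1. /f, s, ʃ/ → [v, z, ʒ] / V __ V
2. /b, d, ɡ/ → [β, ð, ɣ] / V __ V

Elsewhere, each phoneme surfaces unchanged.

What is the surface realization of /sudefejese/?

[suðevejeze]

/s/ (word-initial) is in the target of rule 1 but the environment (between two vowels) is not met → [s].
/d/ (between /u/ and /e/): between two vowels, so rule 2 applies → [ð].
/f/ (between /e/ and /e/) occurs between two vowels → [v] by rule 1.
/s/ (between /e/ and /e/): between two vowels, so rule 1 applies → [z].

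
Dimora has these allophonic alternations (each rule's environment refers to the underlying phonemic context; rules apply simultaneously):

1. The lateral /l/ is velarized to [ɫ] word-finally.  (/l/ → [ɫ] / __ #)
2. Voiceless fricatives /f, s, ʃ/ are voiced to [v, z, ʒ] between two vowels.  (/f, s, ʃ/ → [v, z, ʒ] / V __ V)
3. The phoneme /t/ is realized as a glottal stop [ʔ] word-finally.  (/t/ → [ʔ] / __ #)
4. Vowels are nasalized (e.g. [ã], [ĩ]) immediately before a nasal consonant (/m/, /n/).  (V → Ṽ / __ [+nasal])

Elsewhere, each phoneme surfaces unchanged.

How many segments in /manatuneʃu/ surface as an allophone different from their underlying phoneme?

3

Segments that undergo a rule: /a/ → [ã] (rule 4); /u/ → [ũ] (rule 4); /ʃ/ → [ʒ] (rule 2).
All other segments surface unchanged.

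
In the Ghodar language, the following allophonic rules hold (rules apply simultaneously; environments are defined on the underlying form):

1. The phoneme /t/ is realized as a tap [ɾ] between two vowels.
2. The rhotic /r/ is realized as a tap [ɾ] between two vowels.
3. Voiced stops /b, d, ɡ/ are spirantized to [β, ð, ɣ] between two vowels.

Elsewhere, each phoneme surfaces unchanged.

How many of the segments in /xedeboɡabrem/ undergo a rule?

3

Segments that undergo a rule: /d/ → [ð] (rule 3); /b/ → [β] (rule 3); /ɡ/ → [ɣ] (rule 3).
All other segments surface unchanged.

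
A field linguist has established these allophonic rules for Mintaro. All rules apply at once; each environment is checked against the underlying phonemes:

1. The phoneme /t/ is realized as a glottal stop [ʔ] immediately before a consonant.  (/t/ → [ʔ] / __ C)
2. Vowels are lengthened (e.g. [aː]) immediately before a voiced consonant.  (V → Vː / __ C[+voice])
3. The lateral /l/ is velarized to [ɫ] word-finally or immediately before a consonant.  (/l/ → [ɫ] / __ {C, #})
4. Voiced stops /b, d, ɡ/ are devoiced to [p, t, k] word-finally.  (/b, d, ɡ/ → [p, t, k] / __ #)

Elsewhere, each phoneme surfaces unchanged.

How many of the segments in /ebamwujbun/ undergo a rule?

Segments that undergo a rule: /e/ → [eː] (rule 2); /a/ → [aː] (rule 2); /u/ → [uː] (rule 2); /u/ → [uː] (rule 2).
All other segments surface unchanged.

4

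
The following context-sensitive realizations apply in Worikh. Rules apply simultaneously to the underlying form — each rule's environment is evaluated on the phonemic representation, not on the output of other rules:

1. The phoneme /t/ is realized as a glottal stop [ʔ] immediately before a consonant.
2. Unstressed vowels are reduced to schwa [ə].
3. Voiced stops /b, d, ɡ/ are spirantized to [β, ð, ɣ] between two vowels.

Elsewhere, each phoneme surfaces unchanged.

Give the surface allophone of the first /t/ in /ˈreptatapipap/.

[t]

/t/ — between /p/ and /a/; rule 1 does not apply here → [t].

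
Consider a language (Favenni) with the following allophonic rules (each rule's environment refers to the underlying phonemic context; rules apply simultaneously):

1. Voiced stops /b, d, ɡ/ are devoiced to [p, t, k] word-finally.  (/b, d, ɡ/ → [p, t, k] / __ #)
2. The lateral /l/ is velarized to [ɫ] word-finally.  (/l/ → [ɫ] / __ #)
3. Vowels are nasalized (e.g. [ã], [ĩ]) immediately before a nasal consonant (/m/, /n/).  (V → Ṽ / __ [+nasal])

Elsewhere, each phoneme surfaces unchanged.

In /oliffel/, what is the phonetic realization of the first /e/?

[e]

/e/ (between /f/ and /l/): rule 3 targets it, but not before a nasal consonant → unchanged [e].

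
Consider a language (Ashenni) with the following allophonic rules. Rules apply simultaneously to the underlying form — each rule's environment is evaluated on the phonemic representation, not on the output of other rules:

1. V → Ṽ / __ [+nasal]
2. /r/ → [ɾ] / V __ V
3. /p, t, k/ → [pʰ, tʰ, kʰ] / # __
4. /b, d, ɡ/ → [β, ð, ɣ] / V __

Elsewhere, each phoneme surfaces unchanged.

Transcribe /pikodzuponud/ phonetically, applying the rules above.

/p/ (word-initial): word-initially, so rule 3 applies → [pʰ].
/i/ (between /p/ and /k/): rule 1 targets it, but not before a nasal consonant → unchanged [i].
/k/ (between /i/ and /o/) fails the environment for rule 3, so it stays [k].
/o/ (between /k/ and /d/) fails the environment for rule 1, so it stays [o].
/d/ (between /o/ and /z/) occurs immediately after a vowel → [ð] by rule 4.
/u/ (between /z/ and /p/): rule 1 targets it, but not before a nasal consonant → unchanged [u].
/p/ (between /u/ and /o/) fails the environment for rule 3, so it stays [p].
/o/ (between /p/ and /n/) occurs before a nasal consonant → [õ] by rule 1.
/u/ (between /n/ and /d/): rule 1 targets it, but not before a nasal consonant → unchanged [u].
/d/ — word-final, immediately after a vowel — surfaces as [ð] (rule 4).

[pʰikoðzupõnuð]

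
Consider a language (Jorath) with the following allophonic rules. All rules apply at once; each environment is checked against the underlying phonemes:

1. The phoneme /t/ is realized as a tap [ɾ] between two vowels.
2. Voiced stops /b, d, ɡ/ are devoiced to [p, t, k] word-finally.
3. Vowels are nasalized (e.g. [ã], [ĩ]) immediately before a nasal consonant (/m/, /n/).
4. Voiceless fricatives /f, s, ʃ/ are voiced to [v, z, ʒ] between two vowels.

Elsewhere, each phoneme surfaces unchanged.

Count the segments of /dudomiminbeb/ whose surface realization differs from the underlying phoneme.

Segments that undergo a rule: /o/ → [õ] (rule 3); /i/ → [ĩ] (rule 3); /i/ → [ĩ] (rule 3); /b/ → [p] (rule 2).
All other segments surface unchanged.

4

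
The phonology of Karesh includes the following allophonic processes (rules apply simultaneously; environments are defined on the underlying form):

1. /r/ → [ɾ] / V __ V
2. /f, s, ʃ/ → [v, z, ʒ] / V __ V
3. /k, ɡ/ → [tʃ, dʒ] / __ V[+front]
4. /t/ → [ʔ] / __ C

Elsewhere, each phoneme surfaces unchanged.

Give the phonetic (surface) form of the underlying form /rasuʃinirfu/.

[razuʒinirfu]

/r/ (word-initial): rule 1 targets it, but not between two vowels → unchanged [r].
/a/ stays [a].
/s/ (between /a/ and /u/): between two vowels, so rule 2 applies → [z].
/u/ (between /s/ and /ʃ/) is unaffected → [u].
/ʃ/ meets the environment for rule 2 (between two vowels) → [ʒ].
/i/ (between /ʃ/ and /n/): no rule targets it → [i].
/n/ (between /i/ and /i/) is unaffected → [n].
/i/ stays [i].
/r/ (between /i/ and /f/) fails the environment for rule 1, so it stays [r].
/f/ (between /r/ and /u/): rule 2 targets it, but not between two vowels → unchanged [f].
/u/ — not in any rule's target class → [u].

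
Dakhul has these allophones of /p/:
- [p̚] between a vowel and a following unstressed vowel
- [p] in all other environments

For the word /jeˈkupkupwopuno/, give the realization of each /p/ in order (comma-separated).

[p], [p], [p̚]

Occurrence 1 (position 5): no conditioning environment matches → elsewhere allophone [p].
Occurrence 2 (position 8): no conditioning environment matches → elsewhere allophone [p].
Occurrence 3 (position 11): between a vowel and a following unstressed vowel → [p̚].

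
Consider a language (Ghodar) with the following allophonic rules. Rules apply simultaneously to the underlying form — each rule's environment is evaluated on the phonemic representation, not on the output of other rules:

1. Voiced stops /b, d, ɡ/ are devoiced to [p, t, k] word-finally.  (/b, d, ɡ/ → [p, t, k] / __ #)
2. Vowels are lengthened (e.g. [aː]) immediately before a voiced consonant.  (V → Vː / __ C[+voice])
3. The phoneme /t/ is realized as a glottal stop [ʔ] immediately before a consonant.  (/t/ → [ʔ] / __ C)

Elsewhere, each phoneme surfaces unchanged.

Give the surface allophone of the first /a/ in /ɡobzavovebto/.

[aː]

/a/ (between /z/ and /v/) occurs before a voiced consonant → [aː] by rule 2.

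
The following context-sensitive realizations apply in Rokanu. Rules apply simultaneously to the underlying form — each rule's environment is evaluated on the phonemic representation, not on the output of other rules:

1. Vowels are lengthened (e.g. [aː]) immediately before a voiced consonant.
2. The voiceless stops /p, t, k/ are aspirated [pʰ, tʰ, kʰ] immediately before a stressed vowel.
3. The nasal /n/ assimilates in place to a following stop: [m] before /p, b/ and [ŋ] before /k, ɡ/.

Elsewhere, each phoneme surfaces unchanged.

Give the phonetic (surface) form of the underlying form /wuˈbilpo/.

/w/ stays [w].
/u/ — between /w/ and /b/, before a voiced consonant — surfaces as [uː] (rule 1).
/b/ (between /u/ and /i/): no rule targets it → [b].
/i/ (between /b/ and /l/): before a voiced consonant, so rule 1 applies → [iː].
/l/ (between /i/ and /p/) is unaffected → [l].
/p/ (between /l/ and /o/): rule 2 targets it, but not immediately before a stressed vowel → unchanged [p].
/o/ (word-final) fails the environment for rule 1, so it stays [o].

[wuːˈbiːlpo]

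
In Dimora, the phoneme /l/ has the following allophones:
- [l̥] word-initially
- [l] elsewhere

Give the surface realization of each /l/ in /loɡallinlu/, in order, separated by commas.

Occurrence 1 (position 1): word-initially → [l̥].
Occurrence 2 (position 5): no conditioning environment matches → elsewhere allophone [l].
Occurrence 3 (position 6): no conditioning environment matches → elsewhere allophone [l].
Occurrence 4 (position 9): no conditioning environment matches → elsewhere allophone [l].

[l̥], [l], [l], [l]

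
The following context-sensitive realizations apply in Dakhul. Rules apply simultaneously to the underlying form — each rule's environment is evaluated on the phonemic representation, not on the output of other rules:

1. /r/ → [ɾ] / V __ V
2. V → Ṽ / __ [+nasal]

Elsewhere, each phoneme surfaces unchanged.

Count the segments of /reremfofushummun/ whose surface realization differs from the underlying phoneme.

4

Segments that undergo a rule: /r/ → [ɾ] (rule 1); /e/ → [ẽ] (rule 2); /u/ → [ũ] (rule 2); /u/ → [ũ] (rule 2).
All other segments surface unchanged.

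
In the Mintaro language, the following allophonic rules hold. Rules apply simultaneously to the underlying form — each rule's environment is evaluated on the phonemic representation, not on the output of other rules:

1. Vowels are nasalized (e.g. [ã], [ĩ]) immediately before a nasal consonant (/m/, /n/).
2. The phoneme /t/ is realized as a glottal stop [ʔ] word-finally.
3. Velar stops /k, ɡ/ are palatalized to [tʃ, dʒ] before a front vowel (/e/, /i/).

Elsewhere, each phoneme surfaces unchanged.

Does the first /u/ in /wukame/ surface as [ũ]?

/u/ (between /w/ and /k/) fails the environment for rule 1, so it stays [u].
The actual realization is [u], not [ũ].

No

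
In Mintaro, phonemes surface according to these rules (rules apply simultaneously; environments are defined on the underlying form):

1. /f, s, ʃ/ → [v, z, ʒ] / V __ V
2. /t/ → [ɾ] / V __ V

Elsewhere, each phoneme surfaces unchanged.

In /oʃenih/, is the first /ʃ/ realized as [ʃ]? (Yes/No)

/ʃ/ (between /o/ and /e/): between two vowels, so rule 1 applies → [ʒ].
The actual realization is [ʒ], not [ʃ].

No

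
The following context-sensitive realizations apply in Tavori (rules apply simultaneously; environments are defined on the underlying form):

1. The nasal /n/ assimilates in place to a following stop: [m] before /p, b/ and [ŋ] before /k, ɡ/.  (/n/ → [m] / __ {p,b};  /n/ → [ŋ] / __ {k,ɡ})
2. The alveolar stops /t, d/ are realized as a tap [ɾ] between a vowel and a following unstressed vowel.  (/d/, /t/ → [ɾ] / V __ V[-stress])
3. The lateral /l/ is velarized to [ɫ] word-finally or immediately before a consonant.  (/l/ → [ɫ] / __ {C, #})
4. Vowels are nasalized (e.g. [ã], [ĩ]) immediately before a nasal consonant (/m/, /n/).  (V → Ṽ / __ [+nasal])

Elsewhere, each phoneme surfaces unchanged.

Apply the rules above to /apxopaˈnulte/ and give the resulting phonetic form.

[apxopãˈnuɫte]

/a/ (word-initial): rule 4 targets it, but not before a nasal consonant → unchanged [a].
/p/ — not in any rule's target class → [p].
/x/ — not in any rule's target class → [x].
/o/ (between /x/ and /p/) fails the environment for rule 4, so it stays [o].
/p/ stays [p].
/a/ (between /p/ and /n/) occurs before a nasal consonant → [ã] by rule 4.
/n/ — between /a/ and /u/; rule 1 does not apply here → [n].
/u/ — between /n/ and /l/; rule 4 does not apply here → [u].
Rule 3 applies to /l/ (between /u/ and /t/: word-finally or immediately before a consonant) → [ɫ].
/t/ (between /l/ and /e/): rule 2 targets it, but not between a vowel and a following unstressed vowel → unchanged [t].
/e/ (word-final) is in the target of rule 4 but the environment (before a nasal consonant) is not met → [e].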